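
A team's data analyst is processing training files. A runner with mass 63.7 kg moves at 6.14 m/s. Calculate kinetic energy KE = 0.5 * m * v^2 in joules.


v^2 = 6.14^2 = 37.6996
KE = 0.5 * 63.7 * 37.6996
= 1200.73 J

1200.73 J


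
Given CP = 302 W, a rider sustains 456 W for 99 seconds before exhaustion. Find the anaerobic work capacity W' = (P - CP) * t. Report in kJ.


Excess power = 456 - 302 = 154 W
Work above CP = 154 * 99 = 15246 J
W' = 15.246 kJ

15.246 kJ


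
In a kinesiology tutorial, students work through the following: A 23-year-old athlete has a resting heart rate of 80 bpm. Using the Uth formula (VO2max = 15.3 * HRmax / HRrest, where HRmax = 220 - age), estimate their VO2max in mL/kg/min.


HRmax = 220 - 23 = 197 bpm
Ratio = HRmax / HRrest = 197 / 80 = 2.4625
VO2max = 15.3 * 2.4625 = 37.68 mL/kg/min

37.68 mL/kg/min


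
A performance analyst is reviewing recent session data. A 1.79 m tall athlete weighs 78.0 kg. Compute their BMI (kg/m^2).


height^2 = 3.2041 m^2
BMI = 78.0 / 3.2041 = 24.34 kg/m^2

24.34 kg/m^2


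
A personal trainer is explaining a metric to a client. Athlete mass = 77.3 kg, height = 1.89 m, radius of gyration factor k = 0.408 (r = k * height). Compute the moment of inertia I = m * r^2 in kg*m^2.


r = k * height = 0.408 * 1.89 = 0.77112 m
r^2 = 0.77112^2 = 0.594626
I = 77.3 * 0.594626 = 45.965 kg*m^2

45.965 kg*m^2


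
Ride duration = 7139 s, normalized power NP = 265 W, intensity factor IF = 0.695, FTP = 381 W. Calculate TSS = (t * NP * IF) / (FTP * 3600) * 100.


Numerator = 7139 * 265 * 0.695 = 1314825.325
Denominator = 381 * 3600 = 1371600
TSS = 1314825.325 / 1371600 * 100
= 95.86

95.86 TSS


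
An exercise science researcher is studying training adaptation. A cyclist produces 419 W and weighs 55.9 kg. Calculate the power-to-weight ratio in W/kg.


P/W = power / mass
= 419 / 55.9
= 7.496 W/kg

7.496 W/kg


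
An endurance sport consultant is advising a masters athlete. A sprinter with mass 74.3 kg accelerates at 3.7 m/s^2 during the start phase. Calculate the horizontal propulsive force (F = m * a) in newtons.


F = m * a
= 74.3 * 3.7
= 274.91 N

274.91 N


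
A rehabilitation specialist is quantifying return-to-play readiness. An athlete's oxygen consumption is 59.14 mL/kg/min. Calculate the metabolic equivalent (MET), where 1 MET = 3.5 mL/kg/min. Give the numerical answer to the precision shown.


MET = VO2 / 3.5
= 59.14 / 3.5
= 16.9 METs

16.9 METs


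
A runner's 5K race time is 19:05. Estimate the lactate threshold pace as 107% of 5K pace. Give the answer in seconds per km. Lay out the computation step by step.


Total race time = 19*60 + 5 = 1145 seconds
5K pace = 1145 / 5 = 229.0 sec/km
LT pace = 229.0 * 1.07 = 245.03 sec/km

245.03 s/km


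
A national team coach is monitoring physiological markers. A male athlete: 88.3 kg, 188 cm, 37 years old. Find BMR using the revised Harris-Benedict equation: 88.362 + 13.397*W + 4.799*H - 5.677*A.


Intercept = 88.362
Weight contribution = 13.397 * 88.3 = 1182.9551
Height contribution = 4.799 * 188 = 902.212
Age contribution = 5.677 * 37 = 210.049
BMR = 88.362 + 1182.9551 + 902.212 - 210.049
= 1963.48 kcal/day

1963.48 kcal/day


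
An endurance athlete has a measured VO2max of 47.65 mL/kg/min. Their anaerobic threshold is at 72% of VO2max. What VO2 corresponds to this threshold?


Anaerobic threshold VO2 = VO2max * 72%
= 47.65 * 0.72
= 34.31 mL/kg/min

34.31 mL/kg/min


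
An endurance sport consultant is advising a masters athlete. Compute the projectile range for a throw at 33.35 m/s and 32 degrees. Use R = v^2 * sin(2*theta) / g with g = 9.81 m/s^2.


Two times the angle = 64 degrees
sin(64) = 0.898794
R = 1112.2225 * 0.898794 / 9.81 = 101.902 m

101.902 m


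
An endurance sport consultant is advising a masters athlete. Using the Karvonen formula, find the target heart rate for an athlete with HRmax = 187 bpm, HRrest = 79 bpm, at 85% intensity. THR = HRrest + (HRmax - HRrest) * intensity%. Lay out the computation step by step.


HRR = 187 - 79 = 108
THR = 79 + 108 * 0.85
= 79 + 91.8
= 170.8 bpm

170.8 bpm


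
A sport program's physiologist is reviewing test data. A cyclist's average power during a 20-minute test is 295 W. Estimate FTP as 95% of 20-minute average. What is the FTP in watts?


FTP = 20-min power * 0.95
= 295 * 0.95
= 280.25 W

280.25 W


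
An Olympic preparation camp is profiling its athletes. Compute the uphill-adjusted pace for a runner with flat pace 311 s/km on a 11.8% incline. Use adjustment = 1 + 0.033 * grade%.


Adjustment factor = 1 + 0.033 * 11.8 = 1.3894
Grade-adjusted pace = 311 * 1.3894 = 432.1 s/km

432.1 s/km


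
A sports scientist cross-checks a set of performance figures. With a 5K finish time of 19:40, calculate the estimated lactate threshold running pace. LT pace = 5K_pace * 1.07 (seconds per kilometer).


Race duration = 1180 s for 5 km
Average pace = 1180 / 5 = 236.0 s/km
LT pace = 236.0 * 1.07
= 252.52 s/km

252.52 s/km


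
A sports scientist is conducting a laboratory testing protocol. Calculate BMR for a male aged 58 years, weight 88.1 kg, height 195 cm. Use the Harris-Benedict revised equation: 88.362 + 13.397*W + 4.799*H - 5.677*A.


Substituting values:
W term = 13.397 * 88.1 = 1180.2757
H term = 4.799 * 195 = 935.805
A term = 5.677 * 58 = 329.266
BMR = 1875.18 kcal/day

1875.18 kcal/day


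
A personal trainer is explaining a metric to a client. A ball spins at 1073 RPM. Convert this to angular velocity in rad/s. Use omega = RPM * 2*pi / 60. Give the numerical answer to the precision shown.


omega = 1073 * 2 * pi / 60
= 1073 * 6.28318531 / 60
= 6741.858 / 60
= 112.364 rad/s

112.364 rad/s


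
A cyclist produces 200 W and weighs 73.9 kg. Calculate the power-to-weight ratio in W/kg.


P/W = power / mass
= 200 / 73.9
= 2.706 W/kg

2.706 W/kg


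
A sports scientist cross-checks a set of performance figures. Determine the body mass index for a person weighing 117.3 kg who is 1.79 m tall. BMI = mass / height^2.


BMI = mass / height^2
= 117.3 / 1.79^2
= 117.3 / 3.2041
= 36.61 kg/m^2

36.61 kg/m^2


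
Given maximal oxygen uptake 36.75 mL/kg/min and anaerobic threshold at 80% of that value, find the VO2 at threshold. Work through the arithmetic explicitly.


Percentage as decimal = 0.8
VO2 at AT = 36.75 * 0.8 = 29.4 mL/kg/min

29.4 mL/kg/min


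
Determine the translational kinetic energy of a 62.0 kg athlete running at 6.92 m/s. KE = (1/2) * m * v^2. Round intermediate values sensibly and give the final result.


KE = 0.5 * m * v^2
= 0.5 * 62.0 * 6.92^2
= 0.5 * 62.0 * 47.8864
= 1484.48 J

1484.48 J


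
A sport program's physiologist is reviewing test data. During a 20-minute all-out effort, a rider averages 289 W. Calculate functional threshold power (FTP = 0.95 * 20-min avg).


FTP = 0.95 * 289
= 274.55 W

274.55 W


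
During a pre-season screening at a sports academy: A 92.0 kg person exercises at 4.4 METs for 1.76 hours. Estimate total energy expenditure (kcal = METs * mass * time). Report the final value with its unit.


Energy = METs * mass(kg) * time(h)
= 4.4 * 92.0 * 1.76
= 712.45 kcal

712.45 kcal


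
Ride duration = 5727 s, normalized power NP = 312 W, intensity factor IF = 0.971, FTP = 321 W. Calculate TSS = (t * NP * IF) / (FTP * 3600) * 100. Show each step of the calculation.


Numerator = 5727 * 312 * 0.971 = 1735006.104
Denominator = 321 * 3600 = 1155600
TSS = 1735006.104 / 1155600 * 100
= 150.14

150.14 TSS


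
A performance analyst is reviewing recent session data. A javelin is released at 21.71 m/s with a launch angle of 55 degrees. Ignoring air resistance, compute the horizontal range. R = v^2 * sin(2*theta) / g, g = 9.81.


Launch speed squared = 471.3241
sin(2 * 55 deg) = 0.939693
Range = 471.3241 * 0.939693 / 9.81
= 45.148 m

45.148 m


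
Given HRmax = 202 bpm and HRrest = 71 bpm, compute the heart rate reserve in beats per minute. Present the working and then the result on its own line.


Heart rate reserve = maximum HR minus resting HR
HRR = 202 - 71 = 131 bpm

131 bpm


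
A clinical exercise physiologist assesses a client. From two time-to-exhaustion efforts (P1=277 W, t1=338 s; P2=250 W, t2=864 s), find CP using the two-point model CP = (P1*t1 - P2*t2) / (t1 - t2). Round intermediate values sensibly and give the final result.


Work in trial 1 = 93626 J
Work in trial 2 = 216000 J
Delta work = -122374 J
Delta time = -526 s
CP = -122374 / -526 = 232.65 W

232.65 W


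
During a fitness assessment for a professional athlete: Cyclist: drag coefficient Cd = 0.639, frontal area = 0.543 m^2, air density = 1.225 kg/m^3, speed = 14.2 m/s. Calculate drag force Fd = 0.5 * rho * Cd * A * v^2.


v^2 = 14.2^2 = 201.64
Fd = 0.5 * 1.225 * 0.639 * 0.543 * 201.64
= 42.853 N

42.853 N


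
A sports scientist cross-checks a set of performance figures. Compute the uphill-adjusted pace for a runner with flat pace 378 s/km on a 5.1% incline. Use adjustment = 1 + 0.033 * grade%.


Adjustment factor = 1 + 0.033 * 5.1 = 1.1683
Grade-adjusted pace = 378 * 1.1683 = 441.62 s/km

441.62 s/km


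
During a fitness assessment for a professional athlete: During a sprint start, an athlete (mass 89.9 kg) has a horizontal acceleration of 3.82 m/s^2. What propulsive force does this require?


Propulsive force = mass * acceleration
= 89.9 kg * 3.82 m/s^2
= 343.42 N

343.42 N


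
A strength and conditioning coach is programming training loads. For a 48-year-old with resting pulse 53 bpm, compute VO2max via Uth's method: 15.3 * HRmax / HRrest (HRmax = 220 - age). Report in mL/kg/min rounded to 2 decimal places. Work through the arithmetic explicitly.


Step 1: HRmax = 220 - 48 = 172 bpm
Step 2: Ratio = 172 / 53 = 3.2453
Step 3: VO2max = 15.3 * 3.2453 = 49.65 mL/kg/min

49.65 mL/kg/min


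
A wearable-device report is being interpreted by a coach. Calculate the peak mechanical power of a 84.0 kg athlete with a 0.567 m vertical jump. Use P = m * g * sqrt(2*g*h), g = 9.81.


First, sqrt(2gh) = sqrt(2 * 9.81 * 0.567)
= sqrt(11.12454) = 3.335347 m/s
Power = 84.0 * 9.81 * 3.335347 = 2748.46 W

2748.46 W


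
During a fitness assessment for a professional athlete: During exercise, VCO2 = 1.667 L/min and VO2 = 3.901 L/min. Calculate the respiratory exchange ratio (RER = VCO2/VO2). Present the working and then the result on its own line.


RER = VCO2 / VO2
= 1.667 / 3.901
= 0.4273

0.4273


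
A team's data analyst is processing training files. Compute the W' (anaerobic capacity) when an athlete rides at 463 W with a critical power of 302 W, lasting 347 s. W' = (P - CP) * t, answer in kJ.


Above-CP power = 161 W
Duration = 347 s
W' = 161 * 347 = 55867 J
Convert: 55867 / 1000 = 55.867 kJ

55.867 kJ


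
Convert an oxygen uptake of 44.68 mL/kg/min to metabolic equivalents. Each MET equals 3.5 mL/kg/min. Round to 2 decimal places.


One MET = 3.5 mL/kg/min
Number of METs = 44.68 / 3.5
= 12.77 METs

12.77 METs


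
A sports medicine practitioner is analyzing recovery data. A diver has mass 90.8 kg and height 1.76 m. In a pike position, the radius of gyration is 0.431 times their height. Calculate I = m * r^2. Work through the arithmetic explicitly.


r = 0.431 * 1.76 = 0.75856 m
I = m * r^2 = 90.8 * 0.575413 = 52.248 kg*m^2

52.248 kg*m^2


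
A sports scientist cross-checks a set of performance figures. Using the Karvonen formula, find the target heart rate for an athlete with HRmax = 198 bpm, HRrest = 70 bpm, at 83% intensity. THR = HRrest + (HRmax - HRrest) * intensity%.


HRR = 198 - 70 = 128
THR = 70 + 128 * 0.83
= 70 + 106.24
= 176.24 bpm

176.24 bpm


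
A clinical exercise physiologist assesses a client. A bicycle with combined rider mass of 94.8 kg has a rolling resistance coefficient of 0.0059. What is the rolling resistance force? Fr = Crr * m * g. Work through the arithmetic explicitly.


Fr = 0.0059 * 94.8 * 9.81
= 0.55932 * 9.81
= 5.487 N

5.487 N


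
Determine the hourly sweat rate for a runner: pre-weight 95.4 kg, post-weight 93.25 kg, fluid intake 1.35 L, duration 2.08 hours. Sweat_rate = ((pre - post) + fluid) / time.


Mass lost = 95.4 - 93.25 = 2.15 kg
Add fluid consumed: 2.15 + 1.35 = 3.5 L total sweat
Sweat rate = 3.5 / 2.08 = 1.683 L/h

1.683 L/h


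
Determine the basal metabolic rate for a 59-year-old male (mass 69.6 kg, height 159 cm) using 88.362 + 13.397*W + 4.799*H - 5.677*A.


BMR = 88.362 + 13.397*69.6 + 4.799*159 - 5.677*59
= 1448.89 kcal/day

1448.89 kcal/day


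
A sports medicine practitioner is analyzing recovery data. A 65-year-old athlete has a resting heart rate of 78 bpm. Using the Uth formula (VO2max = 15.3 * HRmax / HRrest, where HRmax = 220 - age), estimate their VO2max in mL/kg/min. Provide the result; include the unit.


HRmax = 220 - 65 = 155 bpm
Ratio = HRmax / HRrest = 155 / 78 = 1.9872
VO2max = 15.3 * 1.9872 = 30.4 mL/kg/min

30.4 mL/kg/min


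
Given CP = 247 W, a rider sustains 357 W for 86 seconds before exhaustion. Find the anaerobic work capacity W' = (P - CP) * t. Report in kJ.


Excess power = 357 - 247 = 110 W
Work above CP = 110 * 86 = 9460 J
W' = 9.46 kJ

9.46 kJ


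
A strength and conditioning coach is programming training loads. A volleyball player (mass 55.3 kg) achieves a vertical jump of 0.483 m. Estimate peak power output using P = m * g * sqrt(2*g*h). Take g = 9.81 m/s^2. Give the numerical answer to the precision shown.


2 * g * h = 2 * 9.81 * 0.483 = 9.47646
sqrt(9.47646) = 3.078386 m/s
P = 55.3 * 9.81 * 3.078386 = 1670.0 W

1670.0 W


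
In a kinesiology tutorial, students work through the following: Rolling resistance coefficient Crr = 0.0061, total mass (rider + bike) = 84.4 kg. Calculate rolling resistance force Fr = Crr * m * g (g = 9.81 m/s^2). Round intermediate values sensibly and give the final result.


Fr = Crr * m * g
= 0.0061 * 84.4 * 9.81
= 5.051 N

5.051 N


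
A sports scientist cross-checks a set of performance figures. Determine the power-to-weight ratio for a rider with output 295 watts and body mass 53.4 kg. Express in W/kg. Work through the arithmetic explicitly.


P/W = 295 / 53.4 = 5.524 W/kg

5.524 W/kg


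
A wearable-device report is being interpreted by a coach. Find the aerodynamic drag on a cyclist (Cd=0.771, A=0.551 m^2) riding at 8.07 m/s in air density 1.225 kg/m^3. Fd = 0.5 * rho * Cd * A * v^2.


Fd = 0.5 * 1.225 * 0.771 * 0.551 * 8.07^2
= 0.5 * 1.225 * 0.771 * 0.551 * 65.1249
= 16.946 N

16.946 N


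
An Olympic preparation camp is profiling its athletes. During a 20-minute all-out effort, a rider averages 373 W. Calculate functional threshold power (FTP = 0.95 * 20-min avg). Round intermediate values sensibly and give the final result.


FTP = 0.95 * 373
= 354.35 W

354.35 W


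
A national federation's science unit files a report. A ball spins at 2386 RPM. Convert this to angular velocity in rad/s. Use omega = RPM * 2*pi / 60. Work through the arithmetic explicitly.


omega = 2386 * 2 * pi / 60
= 2386 * 6.28318531 / 60
= 14991.68 / 60
= 249.861 rad/s

249.861 rad/s


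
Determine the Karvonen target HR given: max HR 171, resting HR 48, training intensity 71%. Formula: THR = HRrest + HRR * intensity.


HRR = HRmax - HRrest = 171 - 48 = 123
THR = 48 + 123 * 0.71
= 135.33 bpm

135.33 bpm


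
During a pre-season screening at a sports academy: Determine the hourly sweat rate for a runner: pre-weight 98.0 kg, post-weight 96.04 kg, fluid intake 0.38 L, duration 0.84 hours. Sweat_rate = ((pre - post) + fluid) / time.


Mass lost = 98.0 - 96.04 = 1.96 kg
Add fluid consumed: 1.96 + 0.38 = 2.34 L total sweat
Sweat rate = 2.34 / 0.84 = 2.786 L/h

2.786 L/h


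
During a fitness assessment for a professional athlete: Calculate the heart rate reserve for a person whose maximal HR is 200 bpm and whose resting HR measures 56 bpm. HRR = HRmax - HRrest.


HRmax = 200 bpm
HRrest = 56 bpm
HRR = 200 - 56 = 144 bpm

144 bpm


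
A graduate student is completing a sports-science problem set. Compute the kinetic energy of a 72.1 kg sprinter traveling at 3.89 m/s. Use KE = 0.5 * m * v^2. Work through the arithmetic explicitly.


Velocity squared = 15.1321
KE = 0.5 * 72.1 * 15.1321 = 545.51 J

545.51 J


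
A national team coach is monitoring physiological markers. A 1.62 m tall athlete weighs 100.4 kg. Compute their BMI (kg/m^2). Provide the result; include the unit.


height^2 = 2.6244 m^2
BMI = 100.4 / 2.6244 = 38.26 kg/m^2

38.26 kg/m^2


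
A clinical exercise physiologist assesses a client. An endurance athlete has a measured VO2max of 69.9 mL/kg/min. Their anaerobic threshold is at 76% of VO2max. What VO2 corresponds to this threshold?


Anaerobic threshold VO2 = VO2max * 76%
= 69.9 * 0.76
= 53.12 mL/kg/min

53.12 mL/kg/min


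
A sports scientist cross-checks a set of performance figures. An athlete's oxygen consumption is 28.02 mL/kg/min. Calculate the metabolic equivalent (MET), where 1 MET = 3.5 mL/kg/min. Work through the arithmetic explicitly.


MET = VO2 / 3.5
= 28.02 / 3.5
= 8.01 METs

8.01 METs


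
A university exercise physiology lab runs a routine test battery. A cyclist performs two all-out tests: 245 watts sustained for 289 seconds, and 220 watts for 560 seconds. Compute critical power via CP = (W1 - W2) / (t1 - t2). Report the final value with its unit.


W1 = P1 * t1 = 245 * 289 = 70805 J
W2 = P2 * t2 = 220 * 560 = 123200 J
CP = (70805 - 123200) / (289 - 560)
= 193.34 W

193.34 W


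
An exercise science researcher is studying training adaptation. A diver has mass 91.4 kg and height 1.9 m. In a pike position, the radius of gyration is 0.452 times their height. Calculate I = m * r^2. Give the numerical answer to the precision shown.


r = 0.452 * 1.9 = 0.8588 m
I = m * r^2 = 91.4 * 0.737537 = 67.411 kg*m^2

67.411 kg*m^2


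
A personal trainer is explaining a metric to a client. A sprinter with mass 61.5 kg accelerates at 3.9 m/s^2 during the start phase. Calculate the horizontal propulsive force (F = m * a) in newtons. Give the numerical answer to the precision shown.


F = m * a
= 61.5 * 3.9
= 239.85 N

239.85 N


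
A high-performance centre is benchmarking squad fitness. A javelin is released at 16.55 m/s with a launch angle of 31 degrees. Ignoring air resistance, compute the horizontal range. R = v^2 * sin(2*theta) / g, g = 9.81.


Launch speed squared = 273.9025
sin(2 * 31 deg) = 0.882948
Range = 273.9025 * 0.882948 / 9.81
= 24.653 m

24.653 m


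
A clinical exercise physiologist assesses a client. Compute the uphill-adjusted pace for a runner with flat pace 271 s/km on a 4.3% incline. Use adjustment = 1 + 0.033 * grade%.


Adjustment factor = 1 + 0.033 * 4.3 = 1.1419
Grade-adjusted pace = 271 * 1.1419 = 309.45 s/km

309.45 s/km


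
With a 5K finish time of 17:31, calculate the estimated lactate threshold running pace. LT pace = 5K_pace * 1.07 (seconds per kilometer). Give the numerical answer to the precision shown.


Race duration = 1051 s for 5 km
Average pace = 1051 / 5 = 210.2 s/km
LT pace = 210.2 * 1.07
= 224.91 s/km

224.91 s/km


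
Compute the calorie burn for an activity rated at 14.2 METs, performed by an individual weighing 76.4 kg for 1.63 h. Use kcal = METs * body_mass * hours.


Product of METs and mass = 14.2 * 76.4 = 1084.88
Total kcal = 1084.88 * 1.63 = 1768.35 kcal

1768.35 kcal


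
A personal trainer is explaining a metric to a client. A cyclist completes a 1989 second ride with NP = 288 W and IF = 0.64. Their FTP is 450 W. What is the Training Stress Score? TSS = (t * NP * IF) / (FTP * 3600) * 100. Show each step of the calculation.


t * NP * IF = 1989 * 288 * 0.64 = 366612.48
FTP * 3600 = 1620000
TSS = (366612.48 / 1620000) * 100 = 22.63

22.63 TSS


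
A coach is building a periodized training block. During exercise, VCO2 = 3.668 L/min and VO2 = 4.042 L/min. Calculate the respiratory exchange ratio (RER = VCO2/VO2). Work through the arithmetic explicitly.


RER = VCO2 / VO2
= 3.668 / 4.042
= 0.9075

0.9075


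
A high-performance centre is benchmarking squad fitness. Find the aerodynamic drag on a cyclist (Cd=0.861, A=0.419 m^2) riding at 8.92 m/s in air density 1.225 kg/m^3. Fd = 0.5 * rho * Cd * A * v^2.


Fd = 0.5 * 1.225 * 0.861 * 0.419 * 8.92^2
= 0.5 * 1.225 * 0.861 * 0.419 * 79.5664
= 17.581 N

17.581 N


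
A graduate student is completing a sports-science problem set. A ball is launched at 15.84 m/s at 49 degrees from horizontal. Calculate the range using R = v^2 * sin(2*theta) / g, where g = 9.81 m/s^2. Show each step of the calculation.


sin(2 * 49) = sin(98) = 0.990268
v^2 = 15.84^2 = 250.9056
R = 250.9056 * 0.990268 / 9.81
= 25.328 m

25.328 m


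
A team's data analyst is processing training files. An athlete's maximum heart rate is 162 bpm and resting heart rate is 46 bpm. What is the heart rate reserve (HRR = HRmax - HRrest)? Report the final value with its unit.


HRR = HRmax - HRrest
= 162 - 46
= 116 bpm

116 bpm


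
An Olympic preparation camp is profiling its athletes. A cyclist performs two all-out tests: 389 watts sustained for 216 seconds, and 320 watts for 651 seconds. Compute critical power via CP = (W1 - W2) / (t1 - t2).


W1 = P1 * t1 = 389 * 216 = 84024 J
W2 = P2 * t2 = 320 * 651 = 208320 J
CP = (84024 - 208320) / (216 - 651)
= 285.74 W

285.74 W


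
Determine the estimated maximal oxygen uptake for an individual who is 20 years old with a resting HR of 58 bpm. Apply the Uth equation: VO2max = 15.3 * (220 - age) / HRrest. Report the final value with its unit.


HRmax = 220 - 20 = 200
VO2max = 15.3 * (200 / 58)
= 15.3 * 3.4483
= 52.76 mL/kg/min

52.76 mL/kg/min


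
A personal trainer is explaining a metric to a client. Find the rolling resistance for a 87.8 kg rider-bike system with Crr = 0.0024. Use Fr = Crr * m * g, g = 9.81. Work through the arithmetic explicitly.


m * g = 87.8 * 9.81 = 861.318 N
Fr = 0.0024 * 861.318 = 2.067 N

2.067 N


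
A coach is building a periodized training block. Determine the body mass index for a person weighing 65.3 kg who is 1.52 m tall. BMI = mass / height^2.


BMI = mass / height^2
= 65.3 / 1.52^2
= 65.3 / 2.3104
= 28.26 kg/m^2

28.26 kg/m^2


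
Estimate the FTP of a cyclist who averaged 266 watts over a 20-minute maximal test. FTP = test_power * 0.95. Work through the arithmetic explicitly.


FTP = 266 * 0.95 = 252.7 W

252.7 W


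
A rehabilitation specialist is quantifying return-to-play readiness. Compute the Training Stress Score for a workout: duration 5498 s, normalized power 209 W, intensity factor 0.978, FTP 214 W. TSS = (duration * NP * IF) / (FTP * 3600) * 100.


Product = 5498 * 209 * 0.978 = 1123802.196
Base = 214 * 3600 = 770400
TSS = 1123802.196 / 770400 * 100 = 145.87

145.87 TSS


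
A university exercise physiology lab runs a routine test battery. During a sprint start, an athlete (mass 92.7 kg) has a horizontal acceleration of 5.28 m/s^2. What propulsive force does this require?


Propulsive force = mass * acceleration
= 92.7 kg * 5.28 m/s^2
= 489.46 N

489.46 N


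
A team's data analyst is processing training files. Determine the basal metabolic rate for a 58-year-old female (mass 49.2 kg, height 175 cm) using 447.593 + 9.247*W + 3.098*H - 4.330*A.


BMR = 447.593 + 9.247*49.2 + 3.098*175 - 4.330*58
= 1193.56 kcal/day

1193.56 kcal/day


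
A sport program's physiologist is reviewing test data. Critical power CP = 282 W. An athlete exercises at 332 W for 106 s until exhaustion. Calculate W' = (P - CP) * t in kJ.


P - CP = 332 - 282 = 50 W
W' = 50 * 106 = 5300 J
= 5300 / 1000 = 5.3 kJ

5.3 kJ


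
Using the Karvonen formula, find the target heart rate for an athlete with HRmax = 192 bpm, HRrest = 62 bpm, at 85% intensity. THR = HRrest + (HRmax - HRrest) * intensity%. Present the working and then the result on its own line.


HRR = 192 - 62 = 130
THR = 62 + 130 * 0.85
= 62 + 110.5
= 172.5 bpm

172.5 bpm


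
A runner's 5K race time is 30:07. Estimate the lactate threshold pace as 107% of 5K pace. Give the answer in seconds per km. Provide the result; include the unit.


Total race time = 30*60 + 7 = 1807 seconds
5K pace = 1807 / 5 = 361.4 sec/km
LT pace = 361.4 * 1.07 = 386.7 sec/km

386.7 s/km


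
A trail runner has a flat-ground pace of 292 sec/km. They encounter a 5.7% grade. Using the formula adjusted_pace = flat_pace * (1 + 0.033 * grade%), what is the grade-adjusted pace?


Grade factor = 1 + 0.033 * 5.7 = 1.1881
Adjusted = 292 * 1.1881 = 346.93 sec/km

346.93 s/km


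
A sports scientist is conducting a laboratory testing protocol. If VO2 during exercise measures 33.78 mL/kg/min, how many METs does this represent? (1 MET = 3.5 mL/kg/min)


METs = VO2 / 3.5 = 33.78 / 3.5 = 9.65

9.65 METs


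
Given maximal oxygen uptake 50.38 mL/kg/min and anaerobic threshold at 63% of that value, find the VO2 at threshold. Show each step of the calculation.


Percentage as decimal = 0.63
VO2 at AT = 50.38 * 0.63 = 31.74 mL/kg/min

31.74 mL/kg/min


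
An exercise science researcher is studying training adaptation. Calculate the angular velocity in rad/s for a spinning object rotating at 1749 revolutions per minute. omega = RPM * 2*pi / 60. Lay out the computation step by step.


omega = RPM * 2*pi / 60
= 1749 * 6.28318531 / 60
= 183.155 rad/s

183.155 rad/s


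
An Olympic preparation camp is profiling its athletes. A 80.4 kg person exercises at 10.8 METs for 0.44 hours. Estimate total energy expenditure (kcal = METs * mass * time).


Energy = METs * mass(kg) * time(h)
= 10.8 * 80.4 * 0.44
= 382.06 kcal

382.06 kcal


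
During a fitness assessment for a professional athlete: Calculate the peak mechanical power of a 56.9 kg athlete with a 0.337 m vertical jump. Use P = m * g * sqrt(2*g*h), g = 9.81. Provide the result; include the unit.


First, sqrt(2gh) = sqrt(2 * 9.81 * 0.337)
= sqrt(6.61194) = 2.571369 m/s
Power = 56.9 * 9.81 * 2.571369 = 1435.31 W

1435.31 W


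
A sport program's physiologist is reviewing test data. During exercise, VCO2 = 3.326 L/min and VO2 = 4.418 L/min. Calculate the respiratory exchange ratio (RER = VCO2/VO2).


RER = VCO2 / VO2
= 3.326 / 4.418
= 0.7528

0.7528


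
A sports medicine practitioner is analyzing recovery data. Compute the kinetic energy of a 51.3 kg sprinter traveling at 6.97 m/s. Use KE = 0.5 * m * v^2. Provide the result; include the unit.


Velocity squared = 48.5809
KE = 0.5 * 51.3 * 48.5809 = 1246.1 J

1246.1 J


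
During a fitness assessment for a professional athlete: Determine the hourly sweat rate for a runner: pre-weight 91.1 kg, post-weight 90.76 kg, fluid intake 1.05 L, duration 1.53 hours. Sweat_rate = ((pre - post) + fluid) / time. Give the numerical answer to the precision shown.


Mass lost = 91.1 - 90.76 = 0.34 kg
Add fluid consumed: 0.34 + 1.05 = 1.39 L total sweat
Sweat rate = 1.39 / 1.53 = 0.908 L/h

0.908 L/h


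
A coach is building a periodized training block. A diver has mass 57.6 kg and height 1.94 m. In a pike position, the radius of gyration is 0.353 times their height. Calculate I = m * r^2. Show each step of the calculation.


r = 0.353 * 1.94 = 0.68482 m
I = m * r^2 = 57.6 * 0.468978 = 27.013 kg*m^2

27.013 kg*m^2


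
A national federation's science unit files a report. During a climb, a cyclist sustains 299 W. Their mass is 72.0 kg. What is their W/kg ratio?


Power-to-weight = 299 W / 72.0 kg
= 4.153 W/kg

4.153 W/kg


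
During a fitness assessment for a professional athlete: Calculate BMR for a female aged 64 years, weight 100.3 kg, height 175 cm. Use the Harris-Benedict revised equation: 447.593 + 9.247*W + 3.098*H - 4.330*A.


Substituting values:
W term = 9.247 * 100.3 = 927.4741
H term = 3.098 * 175 = 542.15
A term = 4.330 * 64 = 277.12
BMR = 1640.1 kcal/day

1640.1 kcal/day


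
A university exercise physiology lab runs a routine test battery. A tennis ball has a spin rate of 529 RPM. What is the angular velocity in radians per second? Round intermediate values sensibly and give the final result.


Convert RPM to rad/s: multiply by 2*pi and divide by 60
omega = 529 * 2 * pi / 60
= 55.397 rad/s

55.397 rad/s


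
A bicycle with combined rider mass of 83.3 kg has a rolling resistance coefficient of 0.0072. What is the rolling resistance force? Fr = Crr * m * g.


Fr = 0.0072 * 83.3 * 9.81
= 0.59976 * 9.81
= 5.884 N

5.884 N


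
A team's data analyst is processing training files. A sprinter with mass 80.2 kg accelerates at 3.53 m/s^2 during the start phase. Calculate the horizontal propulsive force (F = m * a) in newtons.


F = m * a
= 80.2 * 3.53
= 283.11 N

283.11 N


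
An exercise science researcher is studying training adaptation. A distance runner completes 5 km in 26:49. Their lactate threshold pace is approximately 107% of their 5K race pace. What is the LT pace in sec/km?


Convert to seconds: 26 min 49 s = 1609 s
Pace per km = 1609 / 5 = 321.8 s/km
LT pace = 321.8 * 1.07 = 344.33 s/km

344.33 s/km


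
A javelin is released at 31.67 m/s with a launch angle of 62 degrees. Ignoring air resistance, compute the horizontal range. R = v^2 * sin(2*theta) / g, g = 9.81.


Launch speed squared = 1002.9889
sin(2 * 62 deg) = 0.829038
Range = 1002.9889 * 0.829038 / 9.81
= 84.762 m

84.762 m


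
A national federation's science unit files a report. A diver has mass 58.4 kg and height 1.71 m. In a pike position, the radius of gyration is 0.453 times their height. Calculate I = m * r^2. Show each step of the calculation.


r = 0.453 * 1.71 = 0.77463 m
I = m * r^2 = 58.4 * 0.600052 = 35.043 kg*m^2

35.043 kg*m^2


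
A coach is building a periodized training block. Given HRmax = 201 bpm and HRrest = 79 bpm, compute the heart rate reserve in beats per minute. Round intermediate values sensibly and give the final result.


Heart rate reserve = maximum HR minus resting HR
HRR = 201 - 79 = 122 bpm

122 bpm


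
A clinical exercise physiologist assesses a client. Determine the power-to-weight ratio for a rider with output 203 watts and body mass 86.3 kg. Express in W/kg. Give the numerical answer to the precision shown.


P/W = 203 / 86.3 = 2.352 W/kg

2.352 W/kg


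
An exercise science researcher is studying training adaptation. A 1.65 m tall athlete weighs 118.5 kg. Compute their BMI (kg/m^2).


height^2 = 2.7225 m^2
BMI = 118.5 / 2.7225 = 43.53 kg/m^2

43.53 kg/m^2


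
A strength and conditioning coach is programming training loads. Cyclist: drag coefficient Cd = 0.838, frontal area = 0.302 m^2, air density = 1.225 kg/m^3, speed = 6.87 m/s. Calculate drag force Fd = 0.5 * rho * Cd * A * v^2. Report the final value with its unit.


v^2 = 6.87^2 = 47.1969
Fd = 0.5 * 1.225 * 0.838 * 0.302 * 47.1969
= 7.316 N

7.316 N


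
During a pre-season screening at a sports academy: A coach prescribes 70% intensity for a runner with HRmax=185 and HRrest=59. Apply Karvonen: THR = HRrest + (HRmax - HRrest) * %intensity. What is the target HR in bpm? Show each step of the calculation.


Heart rate reserve = 185 - 59 = 126
Intensity fraction = 70 / 100 = 0.7
THR = 59 + 126 * 0.7 = 147.2 bpm

147.2 bpm


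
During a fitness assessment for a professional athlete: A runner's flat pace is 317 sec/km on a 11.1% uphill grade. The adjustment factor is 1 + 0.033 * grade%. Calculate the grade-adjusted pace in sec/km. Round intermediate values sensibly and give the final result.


Factor = 1 + 0.033 * 11.1 = 1.3663
Adjusted pace = 317 * 1.3663
= 433.12 sec/km

433.12 s/km


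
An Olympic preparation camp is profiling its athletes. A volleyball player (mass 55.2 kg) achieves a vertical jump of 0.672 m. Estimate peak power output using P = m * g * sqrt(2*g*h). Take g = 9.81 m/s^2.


2 * g * h = 2 * 9.81 * 0.672 = 13.18464
sqrt(13.18464) = 3.631066 m/s
P = 55.2 * 9.81 * 3.631066 = 1966.27 W

1966.27 W


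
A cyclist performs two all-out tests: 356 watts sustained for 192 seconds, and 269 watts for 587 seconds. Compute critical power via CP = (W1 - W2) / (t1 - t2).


W1 = P1 * t1 = 356 * 192 = 68352 J
W2 = P2 * t2 = 269 * 587 = 157903 J
CP = (68352 - 157903) / (192 - 587)
= 226.71 W

226.71 W


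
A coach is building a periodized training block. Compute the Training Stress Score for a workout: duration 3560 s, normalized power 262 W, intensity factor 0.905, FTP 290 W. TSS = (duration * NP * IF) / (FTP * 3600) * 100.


Product = 3560 * 262 * 0.905 = 844111.6
Base = 290 * 3600 = 1044000
TSS = 844111.6 / 1044000 * 100 = 80.85

80.85 TSS


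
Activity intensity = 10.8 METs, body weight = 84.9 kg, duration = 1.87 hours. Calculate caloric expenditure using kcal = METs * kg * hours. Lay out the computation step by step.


kcal = 10.8 * 84.9 * 1.87
= 916.92 * 1.87
= 1714.64 kcal

1714.64 kcal


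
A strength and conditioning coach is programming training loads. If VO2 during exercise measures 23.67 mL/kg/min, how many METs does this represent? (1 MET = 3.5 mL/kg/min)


METs = VO2 / 3.5 = 23.67 / 3.5 = 6.76

6.76 METs


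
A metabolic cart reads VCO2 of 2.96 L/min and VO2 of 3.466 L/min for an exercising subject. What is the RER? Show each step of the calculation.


RER = VCO2 / VO2 = 2.96 / 3.466 = 0.854

0.854


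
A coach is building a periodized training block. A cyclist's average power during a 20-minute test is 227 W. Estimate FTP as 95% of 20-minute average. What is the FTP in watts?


FTP = 20-min power * 0.95
= 227 * 0.95
= 215.65 W

215.65 W


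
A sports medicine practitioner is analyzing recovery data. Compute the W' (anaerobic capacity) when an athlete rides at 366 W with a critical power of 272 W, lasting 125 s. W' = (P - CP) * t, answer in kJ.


Above-CP power = 94 W
Duration = 125 s
W' = 94 * 125 = 11750 J
Convert: 11750 / 1000 = 11.75 kJ

11.75 kJ


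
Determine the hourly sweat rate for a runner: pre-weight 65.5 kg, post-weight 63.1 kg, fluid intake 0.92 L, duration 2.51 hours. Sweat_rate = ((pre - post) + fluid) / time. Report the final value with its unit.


Mass lost = 65.5 - 63.1 = 2.4 kg
Add fluid consumed: 2.4 + 0.92 = 3.32 L total sweat
Sweat rate = 3.32 / 2.51 = 1.323 L/h

1.323 L/h


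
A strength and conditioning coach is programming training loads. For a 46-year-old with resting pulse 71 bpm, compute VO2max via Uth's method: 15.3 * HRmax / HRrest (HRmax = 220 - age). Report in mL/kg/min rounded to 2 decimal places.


Step 1: HRmax = 220 - 46 = 174 bpm
Step 2: Ratio = 174 / 71 = 2.4507
Step 3: VO2max = 15.3 * 2.4507 = 37.5 mL/kg/min

37.5 mL/kg/min


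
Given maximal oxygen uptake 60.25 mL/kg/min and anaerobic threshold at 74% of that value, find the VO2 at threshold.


Percentage as decimal = 0.74
VO2 at AT = 60.25 * 0.74 = 44.59 mL/kg/min

44.59 mL/kg/min


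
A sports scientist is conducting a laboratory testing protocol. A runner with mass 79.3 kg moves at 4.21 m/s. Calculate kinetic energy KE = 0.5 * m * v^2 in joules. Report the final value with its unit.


v^2 = 4.21^2 = 17.7241
KE = 0.5 * 79.3 * 17.7241
= 702.76 J

702.76 J


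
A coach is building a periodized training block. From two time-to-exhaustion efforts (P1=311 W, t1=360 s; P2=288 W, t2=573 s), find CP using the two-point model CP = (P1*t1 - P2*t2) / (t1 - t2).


Work in trial 1 = 111960 J
Work in trial 2 = 165024 J
Delta work = -53064 J
Delta time = -213 s
CP = -53064 / -213 = 249.13 W

249.13 W


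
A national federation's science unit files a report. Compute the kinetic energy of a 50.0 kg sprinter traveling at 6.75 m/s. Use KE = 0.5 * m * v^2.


Velocity squared = 45.5625
KE = 0.5 * 50.0 * 45.5625 = 1139.06 J

1139.06 J


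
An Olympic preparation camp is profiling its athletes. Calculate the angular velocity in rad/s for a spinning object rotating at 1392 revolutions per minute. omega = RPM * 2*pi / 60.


omega = RPM * 2*pi / 60
= 1392 * 6.28318531 / 60
= 145.77 rad/s

145.77 rad/s


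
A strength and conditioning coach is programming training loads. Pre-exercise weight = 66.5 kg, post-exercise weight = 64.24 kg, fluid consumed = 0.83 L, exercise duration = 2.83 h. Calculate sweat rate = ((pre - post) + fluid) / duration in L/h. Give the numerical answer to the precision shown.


Weight loss = 66.5 - 64.24 = 2.26 kg (approx L)
Total sweat = 2.26 + 0.83 = 3.09 L
Sweat rate = 3.09 / 2.83 = 1.092 L/h

1.092 L/h


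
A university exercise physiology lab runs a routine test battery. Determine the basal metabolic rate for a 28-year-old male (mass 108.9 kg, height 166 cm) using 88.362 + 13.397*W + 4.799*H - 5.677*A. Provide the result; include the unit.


BMR = 88.362 + 13.397*108.9 + 4.799*166 - 5.677*28
= 2184.97 kcal/day

2184.97 kcal/day


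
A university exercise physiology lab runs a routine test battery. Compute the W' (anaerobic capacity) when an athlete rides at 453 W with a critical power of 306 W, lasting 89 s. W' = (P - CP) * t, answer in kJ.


Above-CP power = 147 W
Duration = 89 s
W' = 147 * 89 = 13083 J
Convert: 13083 / 1000 = 13.083 kJ

13.083 kJ


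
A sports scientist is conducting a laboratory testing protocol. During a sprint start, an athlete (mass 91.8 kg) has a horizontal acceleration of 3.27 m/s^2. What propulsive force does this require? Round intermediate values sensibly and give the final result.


Propulsive force = mass * acceleration
= 91.8 kg * 3.27 m/s^2
= 300.19 N

300.19 N


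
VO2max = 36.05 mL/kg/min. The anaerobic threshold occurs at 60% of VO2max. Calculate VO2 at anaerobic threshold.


AT fraction = 60 / 100 = 0.6
AT VO2 = 36.05 * 0.6
= 21.63 mL/kg/min

21.63 mL/kg/min


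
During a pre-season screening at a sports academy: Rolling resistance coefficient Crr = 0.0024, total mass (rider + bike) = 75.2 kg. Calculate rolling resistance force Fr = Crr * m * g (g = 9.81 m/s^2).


Fr = Crr * m * g
= 0.0024 * 75.2 * 9.81
= 1.771 N

1.771 N


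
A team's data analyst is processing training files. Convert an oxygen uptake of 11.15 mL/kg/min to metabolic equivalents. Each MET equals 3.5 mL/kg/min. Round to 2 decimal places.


One MET = 3.5 mL/kg/min
Number of METs = 11.15 / 3.5
= 3.19 METs

3.19 METs


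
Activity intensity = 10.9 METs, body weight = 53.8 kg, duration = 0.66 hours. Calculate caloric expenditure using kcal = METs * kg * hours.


kcal = 10.9 * 53.8 * 0.66
= 586.42 * 0.66
= 387.04 kcal

387.04 kcal


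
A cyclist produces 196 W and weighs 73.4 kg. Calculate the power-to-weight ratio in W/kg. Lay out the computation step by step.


P/W = power / mass
= 196 / 73.4
= 2.67 W/kg

2.67 W/kg


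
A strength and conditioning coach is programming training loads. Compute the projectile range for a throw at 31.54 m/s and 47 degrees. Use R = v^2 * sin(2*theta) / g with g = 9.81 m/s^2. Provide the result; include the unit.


Two times the angle = 94 degrees
sin(94) = 0.997564
R = 994.7716 * 0.997564 / 9.81 = 101.157 m

101.157 m


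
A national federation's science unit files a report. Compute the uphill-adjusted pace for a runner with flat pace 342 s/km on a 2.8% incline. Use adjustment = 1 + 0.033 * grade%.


Adjustment factor = 1 + 0.033 * 2.8 = 1.0924
Grade-adjusted pace = 342 * 1.0924 = 373.6 s/km

373.6 s/km


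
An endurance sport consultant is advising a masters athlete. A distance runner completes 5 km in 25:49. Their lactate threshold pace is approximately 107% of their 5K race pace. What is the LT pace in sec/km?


Convert to seconds: 25 min 49 s = 1549 s
Pace per km = 1549 / 5 = 309.8 s/km
LT pace = 309.8 * 1.07 = 331.49 s/km

331.49 s/km


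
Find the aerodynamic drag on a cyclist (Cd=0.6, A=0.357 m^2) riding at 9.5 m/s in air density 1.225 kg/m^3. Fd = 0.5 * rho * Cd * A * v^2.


Fd = 0.5 * 1.225 * 0.6 * 0.357 * 9.5^2
= 0.5 * 1.225 * 0.6 * 0.357 * 90.25
= 11.841 N

11.841 N


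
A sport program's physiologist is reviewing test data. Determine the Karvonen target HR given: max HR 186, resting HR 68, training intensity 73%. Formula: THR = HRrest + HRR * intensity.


HRR = HRmax - HRrest = 186 - 68 = 118
THR = 68 + 118 * 0.73
= 154.14 bpm

154.14 bpm
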